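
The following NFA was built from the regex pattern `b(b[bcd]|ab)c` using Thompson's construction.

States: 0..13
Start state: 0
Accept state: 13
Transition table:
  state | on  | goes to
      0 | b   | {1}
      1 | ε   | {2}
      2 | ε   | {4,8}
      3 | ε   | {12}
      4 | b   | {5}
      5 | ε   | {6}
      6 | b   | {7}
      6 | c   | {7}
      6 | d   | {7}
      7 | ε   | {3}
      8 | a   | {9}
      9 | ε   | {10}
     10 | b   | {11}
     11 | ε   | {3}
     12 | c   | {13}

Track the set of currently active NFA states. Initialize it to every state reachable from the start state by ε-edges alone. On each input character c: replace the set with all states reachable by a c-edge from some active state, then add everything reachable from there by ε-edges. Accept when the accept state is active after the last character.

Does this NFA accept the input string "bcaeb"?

initial (ε-close {0}): {0}
'b' @ 1: {1,2,4,8}
'c' @ 2: {}  — state set empty
rest 'aeb' ignored (set empty)
end set {} — state 13 not in

Answer: REJECT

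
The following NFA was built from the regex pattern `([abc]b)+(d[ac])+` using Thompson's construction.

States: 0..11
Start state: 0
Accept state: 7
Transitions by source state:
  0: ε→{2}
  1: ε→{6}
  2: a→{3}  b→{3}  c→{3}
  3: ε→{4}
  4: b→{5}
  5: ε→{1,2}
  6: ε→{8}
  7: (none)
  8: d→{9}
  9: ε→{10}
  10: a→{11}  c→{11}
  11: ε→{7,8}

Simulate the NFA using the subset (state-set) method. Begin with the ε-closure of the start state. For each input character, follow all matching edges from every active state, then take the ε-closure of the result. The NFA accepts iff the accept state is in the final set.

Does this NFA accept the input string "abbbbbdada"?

Answer: ACCEPT

Derivation:
S₀ = ε-closure({0}) = {0,2}
'a' @ 1: {3,4}
'b' @ 2: {1,2,5,6,8}
'b' @ 3: {3,4}
'b' @ 4: {1,2,5,6,8}
'b' @ 5: {3,4}
'b' @ 6: {1,2,5,6,8}
'd' @ 7: {9,10}
'a' @ 8: {7,8,11}  ✓accept
'd' @ 9: {9,10}
'a' @ 10: {7,8,11}  ✓accept
final: {7,8,11}; accept 7 in set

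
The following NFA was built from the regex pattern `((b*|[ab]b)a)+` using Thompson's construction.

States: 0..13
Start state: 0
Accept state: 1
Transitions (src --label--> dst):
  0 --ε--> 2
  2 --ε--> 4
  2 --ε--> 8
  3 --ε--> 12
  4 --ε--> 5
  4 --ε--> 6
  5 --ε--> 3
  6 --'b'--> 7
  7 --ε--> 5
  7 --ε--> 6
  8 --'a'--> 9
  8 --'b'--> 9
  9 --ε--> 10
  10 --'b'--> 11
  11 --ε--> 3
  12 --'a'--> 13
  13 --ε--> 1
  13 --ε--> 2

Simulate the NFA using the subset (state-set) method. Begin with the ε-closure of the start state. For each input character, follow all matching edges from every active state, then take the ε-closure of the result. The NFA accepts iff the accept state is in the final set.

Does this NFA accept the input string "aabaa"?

initial (ε-close {0}): {0,2,3,4,5,6,8,12}
'a' @ 1: {1,2,3,4,5,6,8,9,10,12,13}  (accept∈set)
'a' @ 2: {1,2,3,4,5,6,8,9,10,12,13}  (accept∈set)
'b' @ 3: {3,5,6,7,9,10,11,12}
'a' @ 4: {1,2,3,4,5,6,8,12,13}  (accept∈set)
'a' @ 5: {1,2,3,4,5,6,8,9,10,12,13}  (accept∈set)
after full input: {1,2,3,4,5,6,8,9,10,12,13}  (accept=1 in)

Answer: ACCEPT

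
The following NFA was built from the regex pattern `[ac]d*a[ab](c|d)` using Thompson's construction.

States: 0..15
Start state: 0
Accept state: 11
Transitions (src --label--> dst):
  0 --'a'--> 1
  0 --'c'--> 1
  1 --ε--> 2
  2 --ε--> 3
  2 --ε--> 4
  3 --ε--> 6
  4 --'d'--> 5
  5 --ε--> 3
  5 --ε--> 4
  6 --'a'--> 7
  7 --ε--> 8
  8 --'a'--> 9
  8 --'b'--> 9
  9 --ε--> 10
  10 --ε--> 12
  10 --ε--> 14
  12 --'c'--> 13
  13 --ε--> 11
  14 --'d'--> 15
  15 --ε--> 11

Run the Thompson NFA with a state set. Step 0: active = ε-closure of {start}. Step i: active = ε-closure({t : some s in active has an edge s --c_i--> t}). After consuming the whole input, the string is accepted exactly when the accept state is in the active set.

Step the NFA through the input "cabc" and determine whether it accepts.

Answer: ACCEPT

Trace:
start: ε-closure({0}) = {0}
'c' @ 1: {1,2,3,4,6}
'a' @ 2: {7,8}
'b' @ 3: {9,10,12,14}
'c' @ 4: {11,13}  ✓accept
after full input: {11,13}  (accept=11 in)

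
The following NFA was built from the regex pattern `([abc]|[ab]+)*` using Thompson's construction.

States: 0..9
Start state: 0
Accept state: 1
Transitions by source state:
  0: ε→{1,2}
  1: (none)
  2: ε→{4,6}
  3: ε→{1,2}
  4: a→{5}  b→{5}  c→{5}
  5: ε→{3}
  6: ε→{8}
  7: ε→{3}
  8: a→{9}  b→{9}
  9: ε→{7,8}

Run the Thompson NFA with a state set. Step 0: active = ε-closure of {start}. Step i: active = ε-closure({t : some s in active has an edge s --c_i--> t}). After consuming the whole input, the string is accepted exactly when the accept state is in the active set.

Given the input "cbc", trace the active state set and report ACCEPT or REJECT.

initial (ε-close {0}): {0,1,2,4,6,8}
'c' @ 1: {1,2,3,4,5,6,8}  (accept∈set)
'b' @ 2: {1,2,3,4,5,6,7,8,9}  (accept∈set)
'c' @ 3: {1,2,3,4,5,6,8}  (accept∈set)
final: {1,2,3,4,5,6,8}; accept 1 in set

Answer: ACCEPT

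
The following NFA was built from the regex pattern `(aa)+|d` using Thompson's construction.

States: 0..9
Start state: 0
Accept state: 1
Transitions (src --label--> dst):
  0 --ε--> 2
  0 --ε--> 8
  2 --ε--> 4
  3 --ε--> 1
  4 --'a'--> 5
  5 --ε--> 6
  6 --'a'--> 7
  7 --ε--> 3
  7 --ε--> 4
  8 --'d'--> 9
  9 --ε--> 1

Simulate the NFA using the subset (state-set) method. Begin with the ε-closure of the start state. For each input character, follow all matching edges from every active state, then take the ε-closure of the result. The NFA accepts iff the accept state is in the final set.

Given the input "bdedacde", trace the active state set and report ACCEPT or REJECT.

Answer: REJECT

Derivation:
initial (ε-close {0}): {0,2,4,8}
'b' @ 1: {}  — no active states
rest 'dedacde' ignored (set empty)
after full input: {}  (accept=1 not in)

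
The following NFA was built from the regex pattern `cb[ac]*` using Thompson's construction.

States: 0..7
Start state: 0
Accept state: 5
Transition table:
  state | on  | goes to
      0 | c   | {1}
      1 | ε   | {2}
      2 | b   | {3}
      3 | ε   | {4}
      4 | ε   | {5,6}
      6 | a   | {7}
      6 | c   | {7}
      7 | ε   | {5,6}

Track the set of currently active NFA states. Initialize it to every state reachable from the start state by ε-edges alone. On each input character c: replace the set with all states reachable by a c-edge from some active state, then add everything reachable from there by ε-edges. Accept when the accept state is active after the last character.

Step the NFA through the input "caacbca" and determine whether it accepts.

Answer: REJECT

Trace:
initial (ε-close {0}): {0}
'c' @ 1: {1,2}
'a' @ 2: {}  — dead — no transitions
rest 'acbca' ignored (set empty)
final: {}; accept 5 not in set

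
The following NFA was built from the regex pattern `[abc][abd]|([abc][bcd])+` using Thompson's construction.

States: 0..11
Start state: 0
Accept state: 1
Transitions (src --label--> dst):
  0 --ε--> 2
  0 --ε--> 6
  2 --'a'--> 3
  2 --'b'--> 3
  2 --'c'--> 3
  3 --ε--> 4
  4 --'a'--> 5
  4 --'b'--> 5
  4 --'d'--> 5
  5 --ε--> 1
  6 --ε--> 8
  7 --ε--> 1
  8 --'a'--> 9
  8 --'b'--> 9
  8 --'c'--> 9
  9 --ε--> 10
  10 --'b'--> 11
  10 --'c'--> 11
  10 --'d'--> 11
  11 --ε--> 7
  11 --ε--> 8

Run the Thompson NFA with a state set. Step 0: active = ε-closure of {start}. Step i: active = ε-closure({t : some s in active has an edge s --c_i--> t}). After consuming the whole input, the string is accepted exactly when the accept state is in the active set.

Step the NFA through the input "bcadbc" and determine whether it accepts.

initial (ε-close {0}): {0,2,6,8}
'b' @ 1: {3,4,9,10}
'c' @ 2: {1,7,8,11}  [accepting]
'a' @ 3: {9,10}
'd' @ 4: {1,7,8,11}  [accepting]
'b' @ 5: {9,10}
'c' @ 6: {1,7,8,11}  [accepting]
final: {1,7,8,11}; accept 1 in set

Answer: ACCEPT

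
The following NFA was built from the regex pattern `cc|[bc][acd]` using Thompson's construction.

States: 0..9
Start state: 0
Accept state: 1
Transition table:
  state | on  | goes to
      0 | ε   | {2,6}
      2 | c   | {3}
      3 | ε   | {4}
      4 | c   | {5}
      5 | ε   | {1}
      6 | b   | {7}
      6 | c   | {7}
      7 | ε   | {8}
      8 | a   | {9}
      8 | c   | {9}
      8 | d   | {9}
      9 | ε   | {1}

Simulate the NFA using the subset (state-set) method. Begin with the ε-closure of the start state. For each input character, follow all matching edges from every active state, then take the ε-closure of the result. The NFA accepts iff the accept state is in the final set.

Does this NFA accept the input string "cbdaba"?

start: ε-closure({0}) = {0,2,6}
'c' @ 1: {3,4,7,8}
'b' @ 2: {}  — dead — no transitions
rest 'daba' ignored (set empty)
final: {}; accept 1 not in set

Answer: REJECT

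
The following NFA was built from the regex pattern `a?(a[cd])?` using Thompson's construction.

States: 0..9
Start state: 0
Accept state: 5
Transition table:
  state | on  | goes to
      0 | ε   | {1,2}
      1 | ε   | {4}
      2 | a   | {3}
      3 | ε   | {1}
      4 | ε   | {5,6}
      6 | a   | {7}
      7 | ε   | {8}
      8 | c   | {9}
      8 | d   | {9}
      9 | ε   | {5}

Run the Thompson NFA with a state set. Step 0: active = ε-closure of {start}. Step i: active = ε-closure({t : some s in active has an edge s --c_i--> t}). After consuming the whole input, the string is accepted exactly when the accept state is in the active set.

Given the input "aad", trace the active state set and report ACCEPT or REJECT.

S₀ = ε-closure({0}) = {0,1,2,4,5,6}
'a' @ 1: {1,3,4,5,6,7,8}  (accept∈set)
'a' @ 2: {7,8}
'd' @ 3: {5,9}  (accept∈set)
final: {5,9}; accept 5 in set

Answer: ACCEPT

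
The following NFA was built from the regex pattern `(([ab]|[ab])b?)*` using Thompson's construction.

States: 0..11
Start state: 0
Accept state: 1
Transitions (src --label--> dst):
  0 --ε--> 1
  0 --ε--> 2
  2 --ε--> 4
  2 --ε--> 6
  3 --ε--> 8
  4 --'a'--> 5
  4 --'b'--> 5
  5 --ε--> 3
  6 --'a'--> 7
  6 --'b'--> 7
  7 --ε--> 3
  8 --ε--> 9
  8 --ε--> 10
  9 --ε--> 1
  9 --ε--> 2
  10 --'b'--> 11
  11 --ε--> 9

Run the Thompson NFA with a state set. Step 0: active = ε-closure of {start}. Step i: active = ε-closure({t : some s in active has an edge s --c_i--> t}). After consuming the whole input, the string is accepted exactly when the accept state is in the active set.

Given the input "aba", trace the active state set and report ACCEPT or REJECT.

Answer: ACCEPT

Trace:
S₀ = ε-closure({0}) = {0,1,2,4,6}
'a' @ 1: {1,2,3,4,5,6,7,8,9,10}  ✓accept
'b' @ 2: {1,2,3,4,5,6,7,8,9,10,11}  ✓accept
'a' @ 3: {1,2,3,4,5,6,7,8,9,10}  ✓accept
final: {1,2,3,4,5,6,7,8,9,10}; accept 1 in set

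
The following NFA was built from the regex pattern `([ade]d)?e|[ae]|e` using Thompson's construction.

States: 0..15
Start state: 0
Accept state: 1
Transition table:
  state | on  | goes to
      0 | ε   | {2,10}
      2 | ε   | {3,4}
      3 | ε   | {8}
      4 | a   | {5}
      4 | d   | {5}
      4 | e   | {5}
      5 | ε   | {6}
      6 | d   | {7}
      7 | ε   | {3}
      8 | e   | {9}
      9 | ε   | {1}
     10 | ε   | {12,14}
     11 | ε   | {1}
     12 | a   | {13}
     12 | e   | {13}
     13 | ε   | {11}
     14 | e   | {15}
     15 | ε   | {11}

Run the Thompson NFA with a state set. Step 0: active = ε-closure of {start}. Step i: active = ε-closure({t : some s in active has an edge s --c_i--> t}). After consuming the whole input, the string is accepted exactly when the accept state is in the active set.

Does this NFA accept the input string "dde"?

S₀ = ε-closure({0}) = {0,2,3,4,8,10,12,14}
'd' @ 1: {5,6}
'd' @ 2: {3,7,8}
'e' @ 3: {1,9}  ✓accept
after full input: {1,9}  (accept=1 in)

Answer: ACCEPT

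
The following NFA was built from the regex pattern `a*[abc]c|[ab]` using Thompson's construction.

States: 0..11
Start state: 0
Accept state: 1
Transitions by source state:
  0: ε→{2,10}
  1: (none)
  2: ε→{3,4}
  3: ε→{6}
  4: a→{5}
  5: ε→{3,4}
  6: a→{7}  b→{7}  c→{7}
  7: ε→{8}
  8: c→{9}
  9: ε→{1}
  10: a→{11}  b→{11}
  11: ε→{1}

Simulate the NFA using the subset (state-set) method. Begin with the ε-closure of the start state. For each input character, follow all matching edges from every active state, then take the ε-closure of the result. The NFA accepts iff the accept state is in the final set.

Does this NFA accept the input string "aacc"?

Answer: ACCEPT

Steps:
S₀ = ε-closure({0}) = {0,2,3,4,6,10}
'a' @ 1: {1,3,4,5,6,7,8,11}  (accept∈set)
'a' @ 2: {3,4,5,6,7,8}
'c' @ 3: {1,7,8,9}  (accept∈set)
'c' @ 4: {1,9}  (accept∈set)
end set {1,9} — state 1 in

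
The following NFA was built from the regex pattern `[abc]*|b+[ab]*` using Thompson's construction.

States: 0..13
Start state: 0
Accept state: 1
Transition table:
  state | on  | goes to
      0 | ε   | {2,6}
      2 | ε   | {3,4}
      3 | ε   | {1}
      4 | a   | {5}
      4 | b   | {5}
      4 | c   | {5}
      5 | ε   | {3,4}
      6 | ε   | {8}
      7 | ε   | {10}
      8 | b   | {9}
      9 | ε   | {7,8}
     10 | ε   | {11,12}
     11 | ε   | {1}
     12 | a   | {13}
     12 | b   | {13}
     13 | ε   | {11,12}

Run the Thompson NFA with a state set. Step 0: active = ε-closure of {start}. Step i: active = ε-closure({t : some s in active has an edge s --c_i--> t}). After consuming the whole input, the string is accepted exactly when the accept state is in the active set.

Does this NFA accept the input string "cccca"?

S₀ = ε-closure({0}) = {0,1,2,3,4,6,8}
'c' @ 1: {1,3,4,5}  ✓accept
'c' @ 2: {1,3,4,5}  ✓accept
'c' @ 3: {1,3,4,5}  ✓accept
'c' @ 4: {1,3,4,5}  ✓accept
'a' @ 5: {1,3,4,5}  ✓accept
final: {1,3,4,5}; accept 1 in set

Answer: ACCEPT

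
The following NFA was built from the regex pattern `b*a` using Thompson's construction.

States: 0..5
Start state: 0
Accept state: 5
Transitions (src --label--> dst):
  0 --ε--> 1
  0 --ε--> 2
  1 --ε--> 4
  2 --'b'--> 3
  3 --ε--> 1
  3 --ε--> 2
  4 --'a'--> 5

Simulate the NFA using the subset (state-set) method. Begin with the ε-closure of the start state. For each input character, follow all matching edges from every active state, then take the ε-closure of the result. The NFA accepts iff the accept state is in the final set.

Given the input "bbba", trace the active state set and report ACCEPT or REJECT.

initial (ε-close {0}): {0,1,2,4}
'b' @ 1: {1,2,3,4}
'b' @ 2: {1,2,3,4}
'b' @ 3: {1,2,3,4}
'a' @ 4: {5}  [accepting]
end set {5} — state 5 in

Answer: ACCEPT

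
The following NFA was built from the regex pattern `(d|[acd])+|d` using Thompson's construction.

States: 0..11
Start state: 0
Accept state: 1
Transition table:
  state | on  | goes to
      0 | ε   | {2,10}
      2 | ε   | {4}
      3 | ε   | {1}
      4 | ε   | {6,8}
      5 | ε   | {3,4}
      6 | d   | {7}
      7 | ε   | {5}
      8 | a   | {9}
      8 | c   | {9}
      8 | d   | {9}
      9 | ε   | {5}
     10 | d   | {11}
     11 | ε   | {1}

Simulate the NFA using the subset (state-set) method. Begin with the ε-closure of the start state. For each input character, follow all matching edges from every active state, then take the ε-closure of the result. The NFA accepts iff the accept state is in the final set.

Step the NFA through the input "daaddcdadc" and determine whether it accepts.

initial (ε-close {0}): {0,2,4,6,8,10}
'd' @ 1: {1,3,4,5,6,7,8,9,11}  [accepting]
'a' @ 2: {1,3,4,5,6,8,9}  [accepting]
'a' @ 3: {1,3,4,5,6,8,9}  [accepting]
'd' @ 4: {1,3,4,5,6,7,8,9}  [accepting]
'd' @ 5: {1,3,4,5,6,7,8,9}  [accepting]
'c' @ 6: {1,3,4,5,6,8,9}  [accepting]
'd' @ 7: {1,3,4,5,6,7,8,9}  [accepting]
'a' @ 8: {1,3,4,5,6,8,9}  [accepting]
'd' @ 9: {1,3,4,5,6,7,8,9}  [accepting]
'c' @ 10: {1,3,4,5,6,8,9}  [accepting]
final: {1,3,4,5,6,8,9}; accept 1 in set

Answer: ACCEPT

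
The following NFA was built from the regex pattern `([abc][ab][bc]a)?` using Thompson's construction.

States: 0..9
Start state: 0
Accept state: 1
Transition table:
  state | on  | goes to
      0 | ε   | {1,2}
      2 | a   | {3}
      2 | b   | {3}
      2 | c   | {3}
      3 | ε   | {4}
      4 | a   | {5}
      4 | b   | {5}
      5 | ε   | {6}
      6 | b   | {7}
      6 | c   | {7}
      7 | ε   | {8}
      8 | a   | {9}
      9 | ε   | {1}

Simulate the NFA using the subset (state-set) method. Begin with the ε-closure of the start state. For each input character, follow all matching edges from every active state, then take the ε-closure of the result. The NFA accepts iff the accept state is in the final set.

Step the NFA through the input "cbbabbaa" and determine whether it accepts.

initial (ε-close {0}): {0,1,2}
'c' @ 1: {3,4}
'b' @ 2: {5,6}
'b' @ 3: {7,8}
'a' @ 4: {1,9}  [accepting]
'b' @ 5: {}  — state set empty
rest 'baa' ignored (set empty)
end set {} — state 1 not in

Answer: REJECT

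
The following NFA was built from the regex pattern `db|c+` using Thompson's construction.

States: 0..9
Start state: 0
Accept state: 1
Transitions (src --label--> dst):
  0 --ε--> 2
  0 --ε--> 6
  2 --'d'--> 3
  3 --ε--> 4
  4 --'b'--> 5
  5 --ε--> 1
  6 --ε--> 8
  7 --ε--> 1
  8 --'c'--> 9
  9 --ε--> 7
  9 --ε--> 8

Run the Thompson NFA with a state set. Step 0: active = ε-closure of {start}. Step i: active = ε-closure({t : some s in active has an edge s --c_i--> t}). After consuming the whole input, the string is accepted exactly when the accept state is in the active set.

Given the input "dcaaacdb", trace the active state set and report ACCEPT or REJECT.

start: ε-closure({0}) = {0,2,6,8}
'd' @ 1: {3,4}
'c' @ 2: {}  — dead — no transitions
rest 'aaacdb' ignored (set empty)
after full input: {}  (accept=1 not in)

Answer: REJECT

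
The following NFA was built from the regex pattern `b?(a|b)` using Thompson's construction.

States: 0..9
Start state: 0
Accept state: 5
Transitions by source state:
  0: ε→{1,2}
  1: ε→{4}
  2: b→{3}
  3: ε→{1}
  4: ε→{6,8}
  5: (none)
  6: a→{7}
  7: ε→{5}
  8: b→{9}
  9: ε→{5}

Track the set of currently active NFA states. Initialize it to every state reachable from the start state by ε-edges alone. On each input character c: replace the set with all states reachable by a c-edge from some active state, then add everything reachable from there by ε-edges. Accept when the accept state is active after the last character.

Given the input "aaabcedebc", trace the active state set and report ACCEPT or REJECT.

S₀ = ε-closure({0}) = {0,1,2,4,6,8}
'a' @ 1: {5,7}  (accept∈set)
'a' @ 2: {}  — state set empty
rest 'abcedebc' ignored (set empty)
after full input: {}  (accept=5 not in)

Answer: REJECT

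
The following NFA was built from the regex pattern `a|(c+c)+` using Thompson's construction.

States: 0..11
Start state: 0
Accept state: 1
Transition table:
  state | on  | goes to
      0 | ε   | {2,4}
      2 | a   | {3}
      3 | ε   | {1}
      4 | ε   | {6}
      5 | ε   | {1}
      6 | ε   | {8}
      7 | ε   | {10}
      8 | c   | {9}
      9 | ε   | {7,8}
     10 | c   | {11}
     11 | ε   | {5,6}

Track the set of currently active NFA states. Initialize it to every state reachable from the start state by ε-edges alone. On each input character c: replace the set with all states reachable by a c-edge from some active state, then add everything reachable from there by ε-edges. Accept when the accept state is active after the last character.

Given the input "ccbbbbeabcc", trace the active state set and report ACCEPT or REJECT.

initial (ε-close {0}): {0,2,4,6,8}
'c' @ 1: {7,8,9,10}
'c' @ 2: {1,5,6,7,8,9,10,11}  (accept∈set)
'b' @ 3: {}  — dead — no transitions
rest 'bbbeabcc' ignored (set empty)
end set {} — state 1 not in

Answer: REJECT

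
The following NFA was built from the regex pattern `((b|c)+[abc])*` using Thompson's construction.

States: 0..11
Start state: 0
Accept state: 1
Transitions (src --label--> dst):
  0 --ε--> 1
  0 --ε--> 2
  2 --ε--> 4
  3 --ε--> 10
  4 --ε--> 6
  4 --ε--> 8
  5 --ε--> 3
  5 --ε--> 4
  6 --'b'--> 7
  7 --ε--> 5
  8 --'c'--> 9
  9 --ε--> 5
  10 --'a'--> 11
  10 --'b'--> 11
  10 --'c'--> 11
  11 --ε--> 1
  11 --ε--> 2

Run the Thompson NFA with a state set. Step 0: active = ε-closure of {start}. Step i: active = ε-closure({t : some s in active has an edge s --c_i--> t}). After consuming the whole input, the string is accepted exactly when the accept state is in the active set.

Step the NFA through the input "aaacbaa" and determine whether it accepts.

start: ε-closure({0}) = {0,1,2,4,6,8}
'a' @ 1: {}  — state set empty
rest 'aacbaa' ignored (set empty)
after full input: {}  (accept=1 not in)

Answer: REJECT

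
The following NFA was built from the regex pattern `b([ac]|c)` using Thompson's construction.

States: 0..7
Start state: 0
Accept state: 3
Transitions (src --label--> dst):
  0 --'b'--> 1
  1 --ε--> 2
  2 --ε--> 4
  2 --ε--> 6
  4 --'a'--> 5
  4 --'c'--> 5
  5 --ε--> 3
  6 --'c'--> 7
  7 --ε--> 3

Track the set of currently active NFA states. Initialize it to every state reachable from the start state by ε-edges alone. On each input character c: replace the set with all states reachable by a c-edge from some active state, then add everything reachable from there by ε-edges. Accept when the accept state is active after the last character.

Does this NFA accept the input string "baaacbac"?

S₀ = ε-closure({0}) = {0}
'b' @ 1: {1,2,4,6}
'a' @ 2: {3,5}  ✓accept
'a' @ 3: {}  — no active states
rest 'acbac' ignored (set empty)
after full input: {}  (accept=3 not in)

Answer: REJECT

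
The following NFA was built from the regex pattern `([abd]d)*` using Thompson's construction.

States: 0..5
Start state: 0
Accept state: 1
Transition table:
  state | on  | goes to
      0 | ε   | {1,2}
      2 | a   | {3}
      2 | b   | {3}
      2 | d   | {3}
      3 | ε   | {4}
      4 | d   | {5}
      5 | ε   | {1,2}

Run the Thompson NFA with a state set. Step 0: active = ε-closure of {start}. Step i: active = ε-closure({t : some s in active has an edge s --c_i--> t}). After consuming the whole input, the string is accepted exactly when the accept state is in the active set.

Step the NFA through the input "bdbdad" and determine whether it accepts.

Answer: ACCEPT

Trace:
S₀ = ε-closure({0}) = {0,1,2}
'b' @ 1: {3,4}
'd' @ 2: {1,2,5}  [accepting]
'b' @ 3: {3,4}
'd' @ 4: {1,2,5}  [accepting]
'a' @ 5: {3,4}
'd' @ 6: {1,2,5}  [accepting]
final: {1,2,5}; accept 1 in set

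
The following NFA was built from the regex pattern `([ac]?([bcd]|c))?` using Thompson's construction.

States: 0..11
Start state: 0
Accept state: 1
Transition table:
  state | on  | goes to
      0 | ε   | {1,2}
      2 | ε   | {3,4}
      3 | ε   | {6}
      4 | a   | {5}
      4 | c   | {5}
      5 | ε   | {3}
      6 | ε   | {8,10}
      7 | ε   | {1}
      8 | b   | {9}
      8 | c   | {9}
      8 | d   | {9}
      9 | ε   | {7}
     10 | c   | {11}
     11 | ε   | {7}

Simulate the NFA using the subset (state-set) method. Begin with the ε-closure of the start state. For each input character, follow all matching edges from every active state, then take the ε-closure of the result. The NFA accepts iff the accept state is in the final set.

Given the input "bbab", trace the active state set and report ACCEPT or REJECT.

Answer: REJECT

Trace:
initial (ε-close {0}): {0,1,2,3,4,6,8,10}
'b' @ 1: {1,7,9}  (accept∈set)
'b' @ 2: {}  — state set empty
rest 'ab' ignored (set empty)
end set {} — state 1 not in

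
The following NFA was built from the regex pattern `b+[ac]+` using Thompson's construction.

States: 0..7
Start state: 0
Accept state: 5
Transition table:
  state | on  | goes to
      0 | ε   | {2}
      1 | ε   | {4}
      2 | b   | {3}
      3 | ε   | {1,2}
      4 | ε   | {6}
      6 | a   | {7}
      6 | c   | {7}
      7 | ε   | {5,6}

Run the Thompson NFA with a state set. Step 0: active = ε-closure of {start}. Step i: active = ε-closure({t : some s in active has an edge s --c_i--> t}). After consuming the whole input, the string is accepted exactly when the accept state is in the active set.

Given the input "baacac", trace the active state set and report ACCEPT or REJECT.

start: ε-closure({0}) = {0,2}
'b' @ 1: {1,2,3,4,6}
'a' @ 2: {5,6,7}  [accepting]
'a' @ 3: {5,6,7}  [accepting]
'c' @ 4: {5,6,7}  [accepting]
'a' @ 5: {5,6,7}  [accepting]
'c' @ 6: {5,6,7}  [accepting]
after full input: {5,6,7}  (accept=5 in)

Answer: ACCEPT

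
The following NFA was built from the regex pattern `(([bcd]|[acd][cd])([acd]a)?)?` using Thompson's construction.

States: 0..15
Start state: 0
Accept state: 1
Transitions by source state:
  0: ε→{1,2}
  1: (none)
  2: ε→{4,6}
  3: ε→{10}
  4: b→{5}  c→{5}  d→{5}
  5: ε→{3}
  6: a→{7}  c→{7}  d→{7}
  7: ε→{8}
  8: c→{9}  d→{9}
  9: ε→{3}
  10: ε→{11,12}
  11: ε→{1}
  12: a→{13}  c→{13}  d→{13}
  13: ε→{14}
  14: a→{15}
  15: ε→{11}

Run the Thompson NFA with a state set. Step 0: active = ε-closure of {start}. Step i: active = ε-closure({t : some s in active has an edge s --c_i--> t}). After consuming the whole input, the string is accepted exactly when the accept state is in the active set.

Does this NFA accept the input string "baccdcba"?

S₀ = ε-closure({0}) = {0,1,2,4,6}
'b' @ 1: {1,3,5,10,11,12}  [accepting]
'a' @ 2: {13,14}
'c' @ 3: {}  — no active states
rest 'cdcba' ignored (set empty)
after full input: {}  (accept=1 not in)

Answer: REJECT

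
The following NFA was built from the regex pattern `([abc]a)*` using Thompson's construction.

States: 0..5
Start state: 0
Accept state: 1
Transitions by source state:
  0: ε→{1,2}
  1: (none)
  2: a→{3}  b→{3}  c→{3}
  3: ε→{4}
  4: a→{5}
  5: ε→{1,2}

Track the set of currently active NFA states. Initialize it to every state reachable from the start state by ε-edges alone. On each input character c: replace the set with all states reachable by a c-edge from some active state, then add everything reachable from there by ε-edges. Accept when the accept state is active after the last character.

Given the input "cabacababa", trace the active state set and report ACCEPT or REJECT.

start: ε-closure({0}) = {0,1,2}
'c' @ 1: {3,4}
'a' @ 2: {1,2,5}  [accepting]
'b' @ 3: {3,4}
'a' @ 4: {1,2,5}  [accepting]
'c' @ 5: {3,4}
'a' @ 6: {1,2,5}  [accepting]
'b' @ 7: {3,4}
'a' @ 8: {1,2,5}  [accepting]
'b' @ 9: {3,4}
'a' @ 10: {1,2,5}  [accepting]
final: {1,2,5}; accept 1 in set

Answer: ACCEPT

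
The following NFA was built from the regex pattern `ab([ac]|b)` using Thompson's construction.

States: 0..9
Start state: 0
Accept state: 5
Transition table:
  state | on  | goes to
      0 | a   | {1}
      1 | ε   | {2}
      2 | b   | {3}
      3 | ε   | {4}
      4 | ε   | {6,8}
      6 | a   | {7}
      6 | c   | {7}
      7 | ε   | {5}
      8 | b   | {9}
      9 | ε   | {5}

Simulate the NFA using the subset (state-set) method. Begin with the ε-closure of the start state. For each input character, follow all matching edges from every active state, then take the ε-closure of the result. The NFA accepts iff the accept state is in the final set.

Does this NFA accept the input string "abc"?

Answer: ACCEPT

Steps:
S₀ = ε-closure({0}) = {0}
'a' @ 1: {1,2}
'b' @ 2: {3,4,6,8}
'c' @ 3: {5,7}  ✓accept
final: {5,7}; accept 5 in set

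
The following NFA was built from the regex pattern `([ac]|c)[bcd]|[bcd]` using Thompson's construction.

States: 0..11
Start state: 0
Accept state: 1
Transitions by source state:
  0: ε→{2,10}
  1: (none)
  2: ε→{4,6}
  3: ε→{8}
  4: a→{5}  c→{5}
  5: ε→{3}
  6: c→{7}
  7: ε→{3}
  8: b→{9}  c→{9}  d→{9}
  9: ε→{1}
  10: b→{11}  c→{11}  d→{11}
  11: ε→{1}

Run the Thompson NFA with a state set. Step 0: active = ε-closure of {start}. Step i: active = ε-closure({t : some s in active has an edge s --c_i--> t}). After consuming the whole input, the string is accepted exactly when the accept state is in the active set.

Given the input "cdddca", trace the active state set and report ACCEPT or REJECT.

S₀ = ε-closure({0}) = {0,2,4,6,10}
'c' @ 1: {1,3,5,7,8,11}  (accept∈set)
'd' @ 2: {1,9}  (accept∈set)
'd' @ 3: {}  — no active states
rest 'dca' ignored (set empty)
after full input: {}  (accept=1 not in)

Answer: REJECT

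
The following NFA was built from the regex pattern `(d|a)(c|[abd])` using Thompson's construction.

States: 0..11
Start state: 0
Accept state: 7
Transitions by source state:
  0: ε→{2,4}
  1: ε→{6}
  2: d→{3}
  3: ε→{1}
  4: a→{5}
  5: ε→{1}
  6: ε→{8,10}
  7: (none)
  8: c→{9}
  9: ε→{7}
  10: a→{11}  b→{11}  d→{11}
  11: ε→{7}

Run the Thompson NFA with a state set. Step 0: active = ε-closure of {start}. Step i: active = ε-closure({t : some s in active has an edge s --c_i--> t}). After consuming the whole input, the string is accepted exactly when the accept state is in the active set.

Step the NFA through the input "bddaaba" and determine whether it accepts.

Answer: REJECT

Trace:
start: ε-closure({0}) = {0,2,4}
'b' @ 1: {}  — state set empty
rest 'ddaaba' ignored (set empty)
after full input: {}  (accept=7 not in)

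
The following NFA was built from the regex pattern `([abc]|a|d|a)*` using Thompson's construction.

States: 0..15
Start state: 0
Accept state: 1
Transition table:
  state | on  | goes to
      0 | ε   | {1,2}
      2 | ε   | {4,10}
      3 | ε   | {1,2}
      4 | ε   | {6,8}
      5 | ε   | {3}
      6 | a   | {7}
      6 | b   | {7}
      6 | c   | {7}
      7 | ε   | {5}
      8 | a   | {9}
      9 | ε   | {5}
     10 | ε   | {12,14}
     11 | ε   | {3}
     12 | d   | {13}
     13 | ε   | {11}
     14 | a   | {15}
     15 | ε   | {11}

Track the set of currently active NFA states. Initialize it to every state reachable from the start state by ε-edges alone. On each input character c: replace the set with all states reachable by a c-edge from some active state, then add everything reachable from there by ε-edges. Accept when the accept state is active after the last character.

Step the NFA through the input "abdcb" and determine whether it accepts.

Answer: ACCEPT

Steps:
start: ε-closure({0}) = {0,1,2,4,6,8,10,12,14}
'a' @ 1: {1,2,3,4,5,6,7,8,9,10,11,12,14,15}  (accept∈set)
'b' @ 2: {1,2,3,4,5,6,7,8,10,12,14}  (accept∈set)
'd' @ 3: {1,2,3,4,6,8,10,11,12,13,14}  (accept∈set)
'c' @ 4: {1,2,3,4,5,6,7,8,10,12,14}  (accept∈set)
'b' @ 5: {1,2,3,4,5,6,7,8,10,12,14}  (accept∈set)
final: {1,2,3,4,5,6,7,8,10,12,14}; accept 1 in set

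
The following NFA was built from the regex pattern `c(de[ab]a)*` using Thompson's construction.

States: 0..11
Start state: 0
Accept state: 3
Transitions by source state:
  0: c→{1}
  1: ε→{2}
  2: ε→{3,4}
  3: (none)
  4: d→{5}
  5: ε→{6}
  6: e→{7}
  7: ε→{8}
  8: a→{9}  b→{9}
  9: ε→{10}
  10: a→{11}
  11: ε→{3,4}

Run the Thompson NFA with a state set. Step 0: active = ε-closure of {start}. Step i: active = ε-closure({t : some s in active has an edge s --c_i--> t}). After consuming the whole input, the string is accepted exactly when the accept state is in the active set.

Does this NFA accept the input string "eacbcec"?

Answer: REJECT

Derivation:
S₀ = ε-closure({0}) = {0}
'e' @ 1: {}  — state set empty
rest 'acbcec' ignored (set empty)
final: {}; accept 3 not in set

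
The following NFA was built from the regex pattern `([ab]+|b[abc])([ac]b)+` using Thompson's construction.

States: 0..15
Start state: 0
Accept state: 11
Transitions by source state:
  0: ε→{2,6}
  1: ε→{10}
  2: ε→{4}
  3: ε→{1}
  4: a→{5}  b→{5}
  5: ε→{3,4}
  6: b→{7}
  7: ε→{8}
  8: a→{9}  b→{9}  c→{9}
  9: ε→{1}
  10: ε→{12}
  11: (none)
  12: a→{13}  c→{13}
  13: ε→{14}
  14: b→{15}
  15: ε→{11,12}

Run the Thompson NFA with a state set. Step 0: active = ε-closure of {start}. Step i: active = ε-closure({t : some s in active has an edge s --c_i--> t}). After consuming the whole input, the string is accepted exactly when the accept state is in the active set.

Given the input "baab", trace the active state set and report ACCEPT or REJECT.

start: ε-closure({0}) = {0,2,4,6}
'b' @ 1: {1,3,4,5,7,8,10,12}
'a' @ 2: {1,3,4,5,9,10,12,13,14}
'a' @ 3: {1,3,4,5,10,12,13,14}
'b' @ 4: {1,3,4,5,10,11,12,15}  ✓accept
final: {1,3,4,5,10,11,12,15}; accept 11 in set

Answer: ACCEPT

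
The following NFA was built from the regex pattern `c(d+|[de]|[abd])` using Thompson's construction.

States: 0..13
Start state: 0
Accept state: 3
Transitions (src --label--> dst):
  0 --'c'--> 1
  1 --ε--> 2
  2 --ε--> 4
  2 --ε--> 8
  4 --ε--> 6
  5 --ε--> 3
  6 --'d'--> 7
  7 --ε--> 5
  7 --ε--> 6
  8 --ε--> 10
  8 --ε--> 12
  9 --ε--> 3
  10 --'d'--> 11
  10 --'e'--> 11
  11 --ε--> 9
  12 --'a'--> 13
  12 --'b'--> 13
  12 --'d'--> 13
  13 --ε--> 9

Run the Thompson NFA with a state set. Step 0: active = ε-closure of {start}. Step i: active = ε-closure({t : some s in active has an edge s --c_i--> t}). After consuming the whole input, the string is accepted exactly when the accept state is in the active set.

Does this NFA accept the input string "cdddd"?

S₀ = ε-closure({0}) = {0}
'c' @ 1: {1,2,4,6,8,10,12}
'd' @ 2: {3,5,6,7,9,11,13}  ✓accept
'd' @ 3: {3,5,6,7}  ✓accept
'd' @ 4: {3,5,6,7}  ✓accept
'd' @ 5: {3,5,6,7}  ✓accept
after full input: {3,5,6,7}  (accept=3 in)

Answer: ACCEPT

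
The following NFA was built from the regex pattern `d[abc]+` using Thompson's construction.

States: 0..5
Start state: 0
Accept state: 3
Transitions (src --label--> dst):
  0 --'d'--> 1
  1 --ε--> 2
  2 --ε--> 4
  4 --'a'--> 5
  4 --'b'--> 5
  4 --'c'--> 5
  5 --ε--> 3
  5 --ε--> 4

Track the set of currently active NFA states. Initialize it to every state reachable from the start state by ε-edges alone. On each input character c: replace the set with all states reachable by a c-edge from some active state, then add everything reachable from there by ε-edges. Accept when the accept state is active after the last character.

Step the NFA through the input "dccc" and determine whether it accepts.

S₀ = ε-closure({0}) = {0}
'd' @ 1: {1,2,4}
'c' @ 2: {3,4,5}  [accepting]
'c' @ 3: {3,4,5}  [accepting]
'c' @ 4: {3,4,5}  [accepting]
final: {3,4,5}; accept 3 in set

Answer: ACCEPT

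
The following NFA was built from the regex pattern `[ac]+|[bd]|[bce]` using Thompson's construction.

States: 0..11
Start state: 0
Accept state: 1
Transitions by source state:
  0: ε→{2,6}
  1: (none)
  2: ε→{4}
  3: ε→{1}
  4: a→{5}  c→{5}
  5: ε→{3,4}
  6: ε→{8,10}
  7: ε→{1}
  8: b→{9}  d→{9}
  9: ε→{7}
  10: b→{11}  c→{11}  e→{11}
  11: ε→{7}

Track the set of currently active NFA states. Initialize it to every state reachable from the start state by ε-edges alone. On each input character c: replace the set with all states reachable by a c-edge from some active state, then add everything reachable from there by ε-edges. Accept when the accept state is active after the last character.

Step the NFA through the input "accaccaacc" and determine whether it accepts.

Answer: ACCEPT

Steps:
start: ε-closure({0}) = {0,2,4,6,8,10}
'a' @ 1: {1,3,4,5}  ✓accept
'c' @ 2: {1,3,4,5}  ✓accept
'c' @ 3: {1,3,4,5}  ✓accept
'a' @ 4: {1,3,4,5}  ✓accept
'c' @ 5: {1,3,4,5}  ✓accept
'c' @ 6: {1,3,4,5}  ✓accept
'a' @ 7: {1,3,4,5}  ✓accept
'a' @ 8: {1,3,4,5}  ✓accept
'c' @ 9: {1,3,4,5}  ✓accept
'c' @ 10: {1,3,4,5}  ✓accept
after full input: {1,3,4,5}  (accept=1 in)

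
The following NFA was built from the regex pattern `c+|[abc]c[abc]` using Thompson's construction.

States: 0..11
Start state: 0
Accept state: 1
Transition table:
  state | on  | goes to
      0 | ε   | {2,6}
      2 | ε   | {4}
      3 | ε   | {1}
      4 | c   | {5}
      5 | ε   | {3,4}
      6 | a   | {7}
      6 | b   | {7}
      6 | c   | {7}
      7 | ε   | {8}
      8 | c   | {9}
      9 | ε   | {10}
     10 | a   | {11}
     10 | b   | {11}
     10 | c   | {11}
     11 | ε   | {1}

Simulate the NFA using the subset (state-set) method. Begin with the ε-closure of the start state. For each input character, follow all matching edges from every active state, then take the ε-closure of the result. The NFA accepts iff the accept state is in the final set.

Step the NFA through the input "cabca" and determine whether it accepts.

Answer: REJECT

Trace:
start: ε-closure({0}) = {0,2,4,6}
'c' @ 1: {1,3,4,5,7,8}  ✓accept
'a' @ 2: {}  — dead — no transitions
rest 'bca' ignored (set empty)
end set {} — state 1 not in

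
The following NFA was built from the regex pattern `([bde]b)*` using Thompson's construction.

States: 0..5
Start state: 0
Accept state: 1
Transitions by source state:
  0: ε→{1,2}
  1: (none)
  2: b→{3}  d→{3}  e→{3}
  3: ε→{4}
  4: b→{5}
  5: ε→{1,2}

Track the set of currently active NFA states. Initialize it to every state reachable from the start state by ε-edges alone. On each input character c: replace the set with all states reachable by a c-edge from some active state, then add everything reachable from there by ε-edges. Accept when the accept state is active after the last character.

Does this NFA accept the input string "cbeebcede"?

Answer: REJECT

Trace:
start: ε-closure({0}) = {0,1,2}
'c' @ 1: {}  — state set empty
rest 'beebcede' ignored (set empty)
final: {}; accept 1 not in set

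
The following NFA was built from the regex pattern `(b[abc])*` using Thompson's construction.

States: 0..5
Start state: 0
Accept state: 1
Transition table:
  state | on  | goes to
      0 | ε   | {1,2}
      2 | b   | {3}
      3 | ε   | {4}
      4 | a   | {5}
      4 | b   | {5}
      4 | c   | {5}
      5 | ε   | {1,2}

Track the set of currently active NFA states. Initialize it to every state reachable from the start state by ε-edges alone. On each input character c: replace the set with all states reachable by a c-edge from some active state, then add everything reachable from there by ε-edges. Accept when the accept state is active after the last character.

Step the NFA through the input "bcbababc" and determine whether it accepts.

initial (ε-close {0}): {0,1,2}
'b' @ 1: {3,4}
'c' @ 2: {1,2,5}  ✓accept
'b' @ 3: {3,4}
'a' @ 4: {1,2,5}  ✓accept
'b' @ 5: {3,4}
'a' @ 6: {1,2,5}  ✓accept
'b' @ 7: {3,4}
'c' @ 8: {1,2,5}  ✓accept
final: {1,2,5}; accept 1 in set

Answer: ACCEPT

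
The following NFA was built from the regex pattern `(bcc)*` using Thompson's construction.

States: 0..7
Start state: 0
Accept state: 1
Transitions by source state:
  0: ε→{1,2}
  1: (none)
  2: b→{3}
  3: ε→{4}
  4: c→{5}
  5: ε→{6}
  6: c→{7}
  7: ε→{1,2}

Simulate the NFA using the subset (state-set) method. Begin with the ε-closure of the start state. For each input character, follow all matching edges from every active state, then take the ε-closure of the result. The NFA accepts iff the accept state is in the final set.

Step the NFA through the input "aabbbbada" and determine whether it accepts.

Answer: REJECT

Steps:
initial (ε-close {0}): {0,1,2}
'a' @ 1: {}  — no active states
rest 'abbbbada' ignored (set empty)
end set {} — state 1 not in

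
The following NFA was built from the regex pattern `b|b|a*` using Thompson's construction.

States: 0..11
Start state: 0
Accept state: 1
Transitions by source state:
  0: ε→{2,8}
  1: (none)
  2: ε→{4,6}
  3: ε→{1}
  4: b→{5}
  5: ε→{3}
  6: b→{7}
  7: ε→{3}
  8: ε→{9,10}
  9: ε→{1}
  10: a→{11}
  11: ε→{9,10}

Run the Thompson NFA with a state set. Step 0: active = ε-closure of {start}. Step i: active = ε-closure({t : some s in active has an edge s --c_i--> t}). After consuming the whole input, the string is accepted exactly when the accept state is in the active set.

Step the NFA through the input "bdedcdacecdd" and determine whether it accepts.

start: ε-closure({0}) = {0,1,2,4,6,8,9,10}
'b' @ 1: {1,3,5,7}  (accept∈set)
'd' @ 2: {}  — no active states
rest 'edcdacecdd' ignored (set empty)
end set {} — state 1 not in

Answer: REJECT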